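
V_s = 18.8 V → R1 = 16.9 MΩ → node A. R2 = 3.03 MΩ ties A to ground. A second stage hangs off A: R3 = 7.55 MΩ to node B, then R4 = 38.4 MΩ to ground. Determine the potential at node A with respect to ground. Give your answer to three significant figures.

V_A ≈ 2.71 V

Node A sees R2 in parallel with the series input of stage 2, R3 + R4 = 45.95 MΩ.
R2 ‖ (R3+R4) = 2.843 MΩ.
V_A = 18.8 × 2.843/(16.9 + 2.843) = 2.707 V.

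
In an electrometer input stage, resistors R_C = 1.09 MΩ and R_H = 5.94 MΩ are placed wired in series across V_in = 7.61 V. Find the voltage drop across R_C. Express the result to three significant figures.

V ≈ 1.18 V

Total series resistance ΣR = 1.09 + 5.94 = 7.030 MΩ.
Voltage divider: V = V_in · (1.090 / 7.030) = 7.61 × 0.1550 = 1.180 V.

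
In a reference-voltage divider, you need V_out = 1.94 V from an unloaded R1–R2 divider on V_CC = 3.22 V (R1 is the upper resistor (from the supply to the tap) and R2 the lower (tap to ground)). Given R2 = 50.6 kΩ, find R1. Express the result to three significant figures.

R1 ≈ 33.4 kΩ

Required fraction k = V_out/V_CC = 0.6025.
Rearranging, R1 = R2·(1−k)/k = 50.6 × 0.6598 = 33.39 kΩ.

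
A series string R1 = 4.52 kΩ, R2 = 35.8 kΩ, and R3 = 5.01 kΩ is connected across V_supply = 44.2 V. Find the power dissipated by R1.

Series current I = V_supply/ΣR = 44.2/45.33 = 0.9751 mA.
P(R1) = I²·R1 = (0.9751)² × 4.52 = 4.297 mW.

P ≈ 4.30 mW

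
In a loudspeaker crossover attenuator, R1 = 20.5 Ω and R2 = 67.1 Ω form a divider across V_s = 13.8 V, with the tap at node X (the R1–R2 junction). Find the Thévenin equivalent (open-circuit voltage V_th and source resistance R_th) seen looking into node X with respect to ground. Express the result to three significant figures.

V_th ≈ 10.6 V, R_th ≈ 15.7 Ω

V_th is the unloaded tap voltage: V_s · R2/(R1+R2) = 13.8 × 0.7660 = 10.57 V.
With V_s suppressed (replaced by a short), R_th = R1 ‖ R2 = (20.50 × 67.1)/(20.50 + 67.1) = 15.70 Ω.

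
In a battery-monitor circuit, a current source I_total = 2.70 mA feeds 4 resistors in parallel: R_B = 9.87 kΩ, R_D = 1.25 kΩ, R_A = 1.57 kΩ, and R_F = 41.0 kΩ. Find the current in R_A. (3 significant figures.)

I ≈ 1.10 mA

Total conductance ΣG = 1/9.87 + 1/1.25 + 1/1.57 + 1/41.0 = 1.563 (units of 1/kΩ).
By the current-divider rule, I = I_total · G_k/ΣG = 2.70 × 0.4076 = 1.101 mA.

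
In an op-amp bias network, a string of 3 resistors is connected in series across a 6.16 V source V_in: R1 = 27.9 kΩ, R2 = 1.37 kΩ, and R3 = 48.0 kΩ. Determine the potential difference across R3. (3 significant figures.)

Series total: ΣR = 27.9 + 1.37 + 48.0 = 77.27 kΩ.
By the voltage-divider rule, V = 6.16 × 48.00/77.27 = 3.827 V.

V ≈ 3.83 V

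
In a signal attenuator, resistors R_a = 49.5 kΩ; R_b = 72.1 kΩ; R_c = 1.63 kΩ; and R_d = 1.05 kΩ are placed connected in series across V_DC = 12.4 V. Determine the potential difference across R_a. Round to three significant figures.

V ≈ 4.94 V

ΣR = 49.5 + 72.1 + 1.63 + 1.05 = 124.3 kΩ.
V = V_DC · R/ΣR = 12.4 × 0.3983 = 4.939 V.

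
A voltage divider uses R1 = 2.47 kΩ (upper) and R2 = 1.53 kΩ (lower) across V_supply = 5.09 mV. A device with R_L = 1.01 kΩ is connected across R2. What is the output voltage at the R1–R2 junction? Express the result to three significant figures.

V_out ≈ 1.01 mV

R2 ‖ R_L = (1.53 × 1.01)/(1.53 + 1.01) = 0.6084 kΩ.
Voltage divider with the loaded lower leg: V_out = 5.09 × 0.6084/(2.47 + 0.6084) = 5.09 × 0.1976 = 1.006 mV.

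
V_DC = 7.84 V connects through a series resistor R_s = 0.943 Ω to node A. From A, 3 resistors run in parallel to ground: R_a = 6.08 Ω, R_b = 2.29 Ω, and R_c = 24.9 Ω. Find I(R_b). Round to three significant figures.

I ≈ 2.13 A

Parallel bank: R_p = 1/(1/6.08 + 1/2.29 + 1/24.9) = 1.559 Ω.
V_A = 7.84 × 1.559/2.502 = 4.885 V.
Branch current I = V_A/R_b = 4.885/2.29 = 2.133 A.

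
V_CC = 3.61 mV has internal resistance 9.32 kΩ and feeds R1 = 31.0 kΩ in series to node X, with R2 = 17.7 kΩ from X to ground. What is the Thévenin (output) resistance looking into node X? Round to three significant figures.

R_th ≈ 12.3 kΩ

R1' = 9.32 + 31.0 = 40.32 kΩ (source resistance + R1).
Zeroing V_CC shorts the top of R1' to ground, so R_th = R1' ‖ R2 = 12.30 kΩ.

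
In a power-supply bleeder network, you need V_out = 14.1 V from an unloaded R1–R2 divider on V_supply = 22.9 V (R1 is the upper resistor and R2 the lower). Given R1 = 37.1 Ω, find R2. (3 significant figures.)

Required fraction k = V_out/V_supply = 0.6157.
R2 = R1 · 0.6157/(1 − 0.6157) = 59.44 Ω.

R2 ≈ 59.4 Ω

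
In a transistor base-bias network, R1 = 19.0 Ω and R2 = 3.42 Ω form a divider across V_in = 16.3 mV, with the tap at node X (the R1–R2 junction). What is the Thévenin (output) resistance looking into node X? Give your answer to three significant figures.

With V_in suppressed (replaced by a short), R_th = R1 ‖ R2 = (19.00 × 3.42)/(19.00 + 3.42) = 2.898 Ω.

R_th ≈ 2.90 Ω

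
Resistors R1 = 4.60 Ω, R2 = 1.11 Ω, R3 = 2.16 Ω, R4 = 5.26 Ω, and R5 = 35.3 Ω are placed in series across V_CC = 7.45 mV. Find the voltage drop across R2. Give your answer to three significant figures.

V ≈ 0.171 mV

Series total: ΣR = 4.60 + 1.11 + 2.16 + 5.26 + 35.3 = 48.43 Ω.
Voltage divider: V = V_CC · (1.110 / 48.43) = 7.45 × 0.02292 = 0.1708 mV.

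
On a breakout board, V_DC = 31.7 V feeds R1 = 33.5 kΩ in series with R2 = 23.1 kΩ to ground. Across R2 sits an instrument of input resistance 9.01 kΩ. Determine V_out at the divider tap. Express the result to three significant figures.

R2 ‖ R_L = (23.1 × 9.01)/(23.1 + 9.01) = 6.482 kΩ.
Then V_out = V_DC · R2'/(R1 + R2') = 31.7 × 6.482/39.98 = 5.139 V.

V_out ≈ 5.14 V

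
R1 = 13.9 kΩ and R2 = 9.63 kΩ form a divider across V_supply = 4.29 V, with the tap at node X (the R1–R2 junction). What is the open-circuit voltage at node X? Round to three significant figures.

V_th ≈ 1.76 V

V_th is the unloaded tap voltage: V_supply · R2/(R1+R2) = 4.29 × 0.4093 = 1.756 V.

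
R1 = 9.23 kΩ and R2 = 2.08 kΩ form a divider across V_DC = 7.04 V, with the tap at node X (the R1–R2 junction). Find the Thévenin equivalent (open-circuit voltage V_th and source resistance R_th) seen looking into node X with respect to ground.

V_th is the unloaded tap voltage: V_DC · R2/(R1+R2) = 7.04 × 0.1839 = 1.295 V.
Zeroing V_DC shorts the top of R1 to ground, so R_th = R1 ‖ R2 = 1.697 kΩ.

V_th ≈ 1.29 V, R_th ≈ 1.70 kΩ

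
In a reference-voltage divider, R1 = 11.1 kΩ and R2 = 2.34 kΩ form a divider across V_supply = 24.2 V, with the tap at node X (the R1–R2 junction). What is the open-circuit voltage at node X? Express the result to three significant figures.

V_th is the unloaded tap voltage: V_supply · R2/(R1+R2) = 24.2 × 0.1741 = 4.213 V.

V_th ≈ 4.21 V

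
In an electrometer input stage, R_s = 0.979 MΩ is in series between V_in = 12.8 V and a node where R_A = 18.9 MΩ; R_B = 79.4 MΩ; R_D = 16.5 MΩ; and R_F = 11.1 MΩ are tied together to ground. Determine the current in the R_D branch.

Parallel bank: R_p = 1/(1/18.9 + 1/79.4 + 1/16.5 + 1/11.1) = 4.625 MΩ.
V_A = 12.8 × 4.625/5.604 = 10.56 V.
Branch current I = V_A/R_D = 10.56/16.5 = 0.6402 µA.

I ≈ 0.640 µA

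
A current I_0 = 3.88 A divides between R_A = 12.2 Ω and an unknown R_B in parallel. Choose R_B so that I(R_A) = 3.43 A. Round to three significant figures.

Two-branch current divider: I_A = I_0 · R_B/(R_A + R_B).
3.43/3.88 = R_B/(R_A + R_B) → R_B = R_A · (0.8840)/(1 − 0.8840) = 12.2 × 7.622 = 92.99 Ω.

R_B ≈ 93.0 Ω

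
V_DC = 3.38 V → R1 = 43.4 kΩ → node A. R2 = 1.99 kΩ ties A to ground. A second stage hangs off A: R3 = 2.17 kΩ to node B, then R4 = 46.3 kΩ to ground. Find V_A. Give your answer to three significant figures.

V_A ≈ 0.143 V

The second stage (R3 + R4 = 48.47 kΩ) loads node A in parallel with R2.
R2 ‖ (R3+R4) = 1.912 kΩ.
V_A = 3.38 × 1.912/(43.4 + 1.912) = 0.1426 V.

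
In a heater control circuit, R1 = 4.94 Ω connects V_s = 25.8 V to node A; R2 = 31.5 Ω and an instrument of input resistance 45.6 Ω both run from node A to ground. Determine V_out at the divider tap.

The load sits in parallel with R2, giving an effective lower resistance R2' = R2·R_L/(R2+R_L) = 18.63 Ω.
Then V_out = V_s · R2'/(R1 + R2') = 25.8 × 18.63/23.57 = 20.39 V.

V_out ≈ 20.4 V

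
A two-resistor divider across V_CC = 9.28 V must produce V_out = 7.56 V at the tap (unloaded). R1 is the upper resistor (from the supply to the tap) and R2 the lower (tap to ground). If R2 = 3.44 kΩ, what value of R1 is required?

Required fraction k = V_out/V_CC = 0.8147.
So R1 = R2 · (V_CC/V_out − 1) = 3.44 × (9.28/7.56 − 1) = 3.44 × 0.2275 = 0.7826 kΩ.

R1 ≈ 0.783 kΩ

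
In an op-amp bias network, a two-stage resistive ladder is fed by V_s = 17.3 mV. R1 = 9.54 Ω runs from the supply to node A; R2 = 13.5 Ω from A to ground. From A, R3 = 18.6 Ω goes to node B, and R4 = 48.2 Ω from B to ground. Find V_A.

Looking into the second stage from A: R3 + R4 = 66.80 Ω appears in parallel with R2.
Effective lower resistance at A: R2 ‖ 66.80 = 11.23 Ω.
So V_A = 17.3 × 0.5407 = 9.354 mV.

V_A ≈ 9.35 mV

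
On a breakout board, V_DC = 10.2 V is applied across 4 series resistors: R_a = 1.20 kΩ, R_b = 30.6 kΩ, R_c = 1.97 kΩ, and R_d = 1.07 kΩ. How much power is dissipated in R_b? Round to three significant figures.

P ≈ 2.62 mW

Series current I = V_DC/ΣR = 10.2/34.84 = 0.2928 mA.
V(R_b) = I·R = 8.959 V; P = V·I = 8.959 × 0.2928 = 2.623 mW.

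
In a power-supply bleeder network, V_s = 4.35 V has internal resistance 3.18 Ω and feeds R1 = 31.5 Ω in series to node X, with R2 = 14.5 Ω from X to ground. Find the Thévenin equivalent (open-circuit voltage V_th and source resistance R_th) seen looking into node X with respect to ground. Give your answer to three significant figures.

R1' = 3.18 + 31.5 = 34.68 Ω (source resistance + R1).
Open-circuit (no load on X): V_th = V_s · R2/(R1' + R2) = 4.35 × 14.5/(34.68 + 14.5) = 1.283 V.
With V_s suppressed (replaced by a short), R_th = R1' ‖ R2 = (34.68 × 14.5)/(34.68 + 14.5) = 10.22 Ω.

V_th ≈ 1.28 V, R_th ≈ 10.2 Ω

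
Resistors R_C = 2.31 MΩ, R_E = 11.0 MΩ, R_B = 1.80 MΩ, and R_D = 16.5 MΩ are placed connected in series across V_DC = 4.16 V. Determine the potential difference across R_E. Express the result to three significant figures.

V ≈ 1.45 V

Total series resistance ΣR = 2.31 + 11.0 + 1.80 + 16.5 = 31.61 MΩ.
V = V_DC · R/ΣR = 4.16 × 0.3480 = 1.448 V.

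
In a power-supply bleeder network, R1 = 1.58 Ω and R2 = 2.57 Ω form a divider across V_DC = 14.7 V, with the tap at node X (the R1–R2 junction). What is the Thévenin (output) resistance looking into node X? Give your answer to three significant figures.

R_th ≈ 0.978 Ω

With V_DC suppressed (replaced by a short), R_th = R1 ‖ R2 = (1.580 × 2.57)/(1.580 + 2.57) = 0.9785 Ω.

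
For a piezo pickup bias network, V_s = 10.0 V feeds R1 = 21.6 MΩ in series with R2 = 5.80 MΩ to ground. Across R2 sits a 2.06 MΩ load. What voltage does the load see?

V_out ≈ 0.657 V

The load sits in parallel with R2, giving an effective lower resistance R2' = R2·R_L/(R2+R_L) = 1.520 MΩ.
Then V_out = V_s · R2'/(R1 + R2') = 10.0 × 1.520/23.12 = 0.6575 V.
(Unloaded it would be 2.12 V; the load pulls it down.)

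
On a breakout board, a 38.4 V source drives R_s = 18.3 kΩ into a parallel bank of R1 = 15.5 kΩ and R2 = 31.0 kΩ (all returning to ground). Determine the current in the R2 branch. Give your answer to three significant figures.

Parallel bank: R_p = 1/(1/15.5 + 1/31.0) = 10.33 kΩ.
V_A by voltage divider: V_A = 38.4 × 10.33/(18.3 + 10.33) = 13.86 V.
I(R2) = V_A / R2 = 13.86/31.0 = 0.4470 mA.

I ≈ 0.447 mA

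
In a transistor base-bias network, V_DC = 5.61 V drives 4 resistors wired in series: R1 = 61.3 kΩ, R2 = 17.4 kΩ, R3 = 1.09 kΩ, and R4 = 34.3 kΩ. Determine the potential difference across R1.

Total series resistance ΣR = 61.3 + 17.4 + 1.09 + 34.3 = 114.1 kΩ.
V = V_DC · R/ΣR = 5.61 × 0.5373 = 3.014 V.

V ≈ 3.01 V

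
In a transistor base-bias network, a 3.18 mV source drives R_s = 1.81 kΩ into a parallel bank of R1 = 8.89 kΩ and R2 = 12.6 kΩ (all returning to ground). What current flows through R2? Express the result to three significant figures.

I ≈ 0.187 µA

Parallel bank: R_p = 1/(1/8.89 + 1/12.6) = 5.212 kΩ.
V_A by voltage divider: V_A = 3.18 × 5.212/(1.81 + 5.212) = 2.360 mV.
I(R2) = V_A / R2 = 2.360/12.6 = 0.1873 µA.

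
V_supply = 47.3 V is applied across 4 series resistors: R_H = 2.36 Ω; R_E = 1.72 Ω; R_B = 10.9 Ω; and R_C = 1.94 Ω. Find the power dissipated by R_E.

ΣR = 16.92 Ω → I = 47.3/16.92 = 2.796 A.
P = I²R = 7.815 × 1.72 = 13.44 W.

P ≈ 13.4 W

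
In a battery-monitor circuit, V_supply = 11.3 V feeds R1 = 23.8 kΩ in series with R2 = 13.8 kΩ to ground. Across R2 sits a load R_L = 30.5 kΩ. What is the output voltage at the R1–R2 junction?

R2 ‖ R_L = (13.8 × 30.5)/(13.8 + 30.5) = 9.501 kΩ.
Voltage divider with the loaded lower leg: V_out = 11.3 × 9.501/(23.8 + 9.501) = 11.3 × 0.2853 = 3.224 V.

V_out ≈ 3.22 V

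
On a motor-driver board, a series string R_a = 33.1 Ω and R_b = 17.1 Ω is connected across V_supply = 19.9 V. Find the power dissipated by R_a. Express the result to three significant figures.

Series current I = V_supply/ΣR = 19.9/50.20 = 0.3964 A.
P(R_a) = I²·R_a = (0.3964)² × 33.1 = 5.201 W.

P ≈ 5.20 W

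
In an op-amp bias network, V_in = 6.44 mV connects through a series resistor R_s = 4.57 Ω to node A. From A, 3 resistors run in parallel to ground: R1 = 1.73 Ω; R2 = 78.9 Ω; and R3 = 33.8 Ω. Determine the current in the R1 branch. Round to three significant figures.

I ≈ 0.971 mA

Combine the parallel branches: R_p = (1/1.73 + 1/78.9 + 1/33.8)⁻¹ = 1.612 Ω.
Node voltage V_A = V_in · R_p/(R_s + R_p) = 6.44 × 0.2608 = 1.679 mV.
Branch current I = V_A/R1 = 1.679/1.73 = 0.9707 mA.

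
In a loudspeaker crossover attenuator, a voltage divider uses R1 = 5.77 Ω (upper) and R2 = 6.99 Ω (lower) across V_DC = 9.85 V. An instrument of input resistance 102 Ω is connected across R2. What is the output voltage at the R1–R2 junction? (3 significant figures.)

V_out ≈ 5.23 V

The load sits in parallel with R2, giving an effective lower resistance R2' = R2·R_L/(R2+R_L) = 6.542 Ω.
Then V_out = V_DC · R2'/(R1 + R2') = 9.85 × 6.542/12.31 = 5.234 V.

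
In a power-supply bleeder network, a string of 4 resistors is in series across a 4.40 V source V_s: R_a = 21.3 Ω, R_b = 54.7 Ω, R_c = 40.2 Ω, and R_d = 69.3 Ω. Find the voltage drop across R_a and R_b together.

ΣR = 21.3 + 54.7 + 40.2 + 69.3 = 185.5 Ω.
R_{R_a..R_b} = 21.3 + 54.7 = 76.00 Ω.
V = V_s · R/ΣR = 4.40 × 0.4097 = 1.803 V.

V ≈ 1.80 V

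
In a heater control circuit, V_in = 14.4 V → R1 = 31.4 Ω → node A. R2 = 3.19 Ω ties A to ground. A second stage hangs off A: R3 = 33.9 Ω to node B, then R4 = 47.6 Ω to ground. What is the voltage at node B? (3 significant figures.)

The second stage (R3 + R4 = 81.50 Ω) loads node A in parallel with R2.
Effective lower resistance at A: R2 ‖ 81.50 = 3.070 Ω.
V_A = 14.4 × 3.070/(31.4 + 3.070) = 1.282 V.
Then the unloaded second divider: V_B = V_A × R4/(R3+R4) = 1.282 × 0.5840 = 0.7490 V.

V_B ≈ 0.749 V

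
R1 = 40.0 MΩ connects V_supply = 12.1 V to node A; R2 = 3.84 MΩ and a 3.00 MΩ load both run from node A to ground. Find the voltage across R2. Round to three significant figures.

The load sits in parallel with R2, giving an effective lower resistance R2' = R2·R_L/(R2+R_L) = 1.684 MΩ.
Now apply the divider: V_out = 12.1 × 0.04040 = 0.4889 V.

V_out ≈ 0.489 V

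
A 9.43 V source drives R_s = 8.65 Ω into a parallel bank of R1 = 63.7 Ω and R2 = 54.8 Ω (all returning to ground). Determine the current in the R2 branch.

I ≈ 0.133 A

Parallel bank: R_p = 1/(1/63.7 + 1/54.8) = 29.46 Ω.
V_A = 9.43 × 29.46/38.11 = 7.290 V.
Branch current I = V_A/R2 = 7.290/54.8 = 0.1330 A.
(Equivalently: I_total = 0.2475 A, then current-divider fraction G_k/ΣG = 0.5376.)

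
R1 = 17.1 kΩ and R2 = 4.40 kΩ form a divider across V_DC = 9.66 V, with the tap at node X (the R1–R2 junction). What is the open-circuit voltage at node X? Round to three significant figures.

Open-circuit (no load on X): V_th = V_DC · R2/(R1 + R2) = 9.66 × 4.40/(17.10 + 4.40) = 1.977 V.

V_th ≈ 1.98 V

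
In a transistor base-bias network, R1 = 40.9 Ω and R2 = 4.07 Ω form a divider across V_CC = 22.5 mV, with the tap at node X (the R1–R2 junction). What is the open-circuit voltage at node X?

V_th ≈ 2.04 mV

Open-circuit (no load on X): V_th = V_CC · R2/(R1 + R2) = 22.5 × 4.07/(40.90 + 4.07) = 2.036 mV.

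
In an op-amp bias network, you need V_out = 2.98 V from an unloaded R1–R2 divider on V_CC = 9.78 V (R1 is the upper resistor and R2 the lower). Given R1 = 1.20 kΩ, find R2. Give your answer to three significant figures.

V_out/V_CC = R2/(R1+R2) = 0.3047.
So R2 = R1 · V_out/(V_CC − V_out) = 1.20 × 2.98/(9.78 − 2.98) = 1.20 × 0.4382 = 0.5259 kΩ.

R2 ≈ 0.526 kΩ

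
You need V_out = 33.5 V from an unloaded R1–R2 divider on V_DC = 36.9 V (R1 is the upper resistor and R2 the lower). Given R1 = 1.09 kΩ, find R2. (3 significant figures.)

Required fraction k = V_out/V_DC = 0.9079.
R2 = R1 · 0.9079/(1 − 0.9079) = 10.74 kΩ.

R2 ≈ 10.7 kΩ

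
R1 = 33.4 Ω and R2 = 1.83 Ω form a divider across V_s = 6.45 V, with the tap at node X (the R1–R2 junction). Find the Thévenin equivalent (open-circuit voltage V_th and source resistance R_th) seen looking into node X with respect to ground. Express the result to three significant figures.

V_th ≈ 0.335 V, R_th ≈ 1.73 Ω

With X open, the divider is unloaded: V_th = 6.45 × 1.83/35.23 = 0.3350 V.
Looking into X with the source shorted: R_th = R1·R2/(R1+R2) = 33.40 × 1.83/35.23 = 1.735 Ω.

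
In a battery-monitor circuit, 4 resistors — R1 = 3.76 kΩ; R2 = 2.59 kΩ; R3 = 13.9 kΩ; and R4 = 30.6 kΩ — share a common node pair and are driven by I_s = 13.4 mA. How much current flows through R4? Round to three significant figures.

Total conductance ΣG = 1/3.76 + 1/2.59 + 1/13.9 + 1/30.6 = 0.7567 (units of 1/kΩ).
R4 takes the fraction G_k/ΣG = 0.03268/0.7567 = 0.04319, so I = 13.4 × 0.04319 = 0.5787 mA.

I ≈ 0.579 mA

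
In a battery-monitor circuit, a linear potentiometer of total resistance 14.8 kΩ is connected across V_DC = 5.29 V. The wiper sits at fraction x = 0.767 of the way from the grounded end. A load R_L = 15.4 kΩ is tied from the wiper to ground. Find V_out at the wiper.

V_out ≈ 3.46 V

The pot divides into 3.448 kΩ above the wiper and 11.35 kΩ below.
(x·R_p) ‖ R_L = 6.535 kΩ.
Then V_out = V_DC · 6.535/(3.448 + 6.535) = 3.463 V.
(Unloaded: V_out = x·V_DC = 4.06 V.)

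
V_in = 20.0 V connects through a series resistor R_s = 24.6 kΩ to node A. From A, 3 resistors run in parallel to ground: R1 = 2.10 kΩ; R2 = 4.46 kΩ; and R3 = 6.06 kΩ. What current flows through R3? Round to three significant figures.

Equivalent of the parallel group: R_p = 1.156 kΩ.
Node voltage V_A = V_in · R_p/(R_s + R_p) = 20.0 × 0.04486 = 0.8973 V.
Branch current I = V_A/R3 = 0.8973/6.06 = 0.1481 mA.

I ≈ 0.148 mA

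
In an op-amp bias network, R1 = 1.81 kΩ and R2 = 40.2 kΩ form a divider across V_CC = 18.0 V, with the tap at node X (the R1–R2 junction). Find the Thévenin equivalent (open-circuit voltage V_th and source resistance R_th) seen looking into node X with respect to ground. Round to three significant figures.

Open-circuit (no load on X): V_th = V_CC · R2/(R1 + R2) = 18.0 × 40.2/(1.810 + 40.2) = 17.22 V.
With V_CC suppressed (replaced by a short), R_th = R1 ‖ R2 = (1.810 × 40.2)/(1.810 + 40.2) = 1.732 kΩ.

V_th ≈ 17.2 V, R_th ≈ 1.73 kΩ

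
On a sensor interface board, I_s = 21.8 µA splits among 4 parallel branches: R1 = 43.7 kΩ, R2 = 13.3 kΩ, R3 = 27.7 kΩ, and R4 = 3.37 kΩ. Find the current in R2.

ΣG = 1/43.7 + 1/13.3 + 1/27.7 + 1/3.37 = 0.4309.
Current divider: I(R2) = I_s · G_k/ΣG = 21.8 × (0.07519/0.4309) = 21.8 × 0.1745 = 3.804 µA.

I ≈ 3.80 µA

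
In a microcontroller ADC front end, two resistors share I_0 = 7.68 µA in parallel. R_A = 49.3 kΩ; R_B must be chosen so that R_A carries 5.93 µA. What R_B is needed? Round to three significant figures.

R_B ≈ 167 kΩ

In a two-way split, I_A/I_0 = R_B/(R_A + R_B).
With f = 0.7721, R_B = R_A · f/(1−f) = 49.3 × 3.389 = 167.1 kΩ.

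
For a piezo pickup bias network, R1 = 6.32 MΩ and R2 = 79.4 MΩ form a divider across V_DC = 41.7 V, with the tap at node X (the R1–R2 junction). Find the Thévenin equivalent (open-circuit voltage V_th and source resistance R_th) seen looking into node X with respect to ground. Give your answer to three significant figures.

V_th is the unloaded tap voltage: V_DC · R2/(R1+R2) = 41.7 × 0.9263 = 38.63 V.
Zeroing V_DC shorts the top of R1 to ground, so R_th = R1 ‖ R2 = 5.854 MΩ.

V_th ≈ 38.6 V, R_th ≈ 5.85 MΩ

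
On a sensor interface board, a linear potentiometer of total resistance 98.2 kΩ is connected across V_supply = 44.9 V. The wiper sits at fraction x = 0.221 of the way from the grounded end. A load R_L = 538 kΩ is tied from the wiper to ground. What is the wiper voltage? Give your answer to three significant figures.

Split the track: R_lower = x·R_p = 21.70 kΩ, R_upper = (1−x)·R_p = 76.50 kΩ.
R_L loads the lower segment: effective lower R = 20.86 kΩ.
Then V_out = V_supply · 20.86/(76.50 + 20.86) = 9.621 V.

V_out ≈ 9.62 V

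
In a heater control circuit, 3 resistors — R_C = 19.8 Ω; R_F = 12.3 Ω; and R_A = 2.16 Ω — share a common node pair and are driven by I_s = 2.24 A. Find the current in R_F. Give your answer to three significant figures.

I ≈ 0.306 A

Conductances: ΣG = 1/19.8 + 1/12.3 + 1/2.16 = 0.5948 (1/Ω).
R_F takes the fraction G_k/ΣG = 0.08130/0.5948 = 0.1367, so I = 2.24 × 0.1367 = 0.3062 A.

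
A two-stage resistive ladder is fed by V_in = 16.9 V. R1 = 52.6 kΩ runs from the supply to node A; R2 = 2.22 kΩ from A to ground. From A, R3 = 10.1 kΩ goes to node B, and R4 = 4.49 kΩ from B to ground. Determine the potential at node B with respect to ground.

V_B ≈ 0.184 V

Looking into the second stage from A: R3 + R4 = 14.59 kΩ appears in parallel with R2.
R2 ‖ (R3+R4) = 1.927 kΩ.
First divider: V_A = V_in · 1.927/(52.6 + 1.927) = 0.5972 V.
Stage 2 is unloaded, so V_B = V_A · R4/(R3+R4) = 0.5972 × 4.49/14.59 = 0.1838 V.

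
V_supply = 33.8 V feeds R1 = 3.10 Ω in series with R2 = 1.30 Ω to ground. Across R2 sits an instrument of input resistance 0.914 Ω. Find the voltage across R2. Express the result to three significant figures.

First combine the lower leg with the load: R2 ‖ R_L = 0.5367 Ω.
Then V_out = V_supply · R2'/(R1 + R2') = 33.8 × 0.5367/3.637 = 4.988 V.
(Unloaded it would be 9.99 V; the load pulls it down.)

V_out ≈ 4.99 V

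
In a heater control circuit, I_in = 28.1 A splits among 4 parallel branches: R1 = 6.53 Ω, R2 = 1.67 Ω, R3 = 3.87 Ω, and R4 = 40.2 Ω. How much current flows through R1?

I ≈ 4.16 A

Conductances: ΣG = 1/6.53 + 1/1.67 + 1/3.87 + 1/40.2 = 1.035 (1/Ω).
By the current-divider rule, I = I_in · G_k/ΣG = 28.1 × 0.1479 = 4.157 A.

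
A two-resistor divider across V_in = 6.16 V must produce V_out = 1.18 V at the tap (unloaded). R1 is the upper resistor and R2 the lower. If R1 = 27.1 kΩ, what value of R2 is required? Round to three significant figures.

R2 ≈ 6.42 kΩ

Required fraction k = V_out/V_in = 0.1916.
R2 = R1 · 0.1916/(1 − 0.1916) = 6.421 kΩ.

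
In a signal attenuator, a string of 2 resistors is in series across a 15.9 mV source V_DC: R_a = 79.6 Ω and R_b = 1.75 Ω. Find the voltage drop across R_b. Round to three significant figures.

Series total: ΣR = 79.6 + 1.75 = 81.35 Ω.
By the voltage-divider rule, V = 15.9 × 1.750/81.35 = 0.3420 mV.

V ≈ 0.342 mV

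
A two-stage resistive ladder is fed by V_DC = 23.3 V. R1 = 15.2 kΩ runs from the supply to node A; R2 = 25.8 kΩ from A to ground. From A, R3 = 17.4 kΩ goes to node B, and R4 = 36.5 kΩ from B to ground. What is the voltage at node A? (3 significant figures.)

V_A ≈ 12.5 V

Node A sees R2 in parallel with the series input of stage 2, R3 + R4 = 53.90 kΩ.
Effective lower resistance at A: R2 ‖ 53.90 = 17.45 kΩ.
First divider: V_A = V_DC · 17.45/(15.2 + 17.45) = 12.45 V.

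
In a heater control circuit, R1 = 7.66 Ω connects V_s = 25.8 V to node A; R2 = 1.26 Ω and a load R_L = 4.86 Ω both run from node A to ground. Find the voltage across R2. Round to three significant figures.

V_out ≈ 2.98 V

The load sits in parallel with R2, giving an effective lower resistance R2' = R2·R_L/(R2+R_L) = 1.001 Ω.
Voltage divider with the loaded lower leg: V_out = 25.8 × 1.001/(7.66 + 1.001) = 25.8 × 0.1155 = 2.981 V.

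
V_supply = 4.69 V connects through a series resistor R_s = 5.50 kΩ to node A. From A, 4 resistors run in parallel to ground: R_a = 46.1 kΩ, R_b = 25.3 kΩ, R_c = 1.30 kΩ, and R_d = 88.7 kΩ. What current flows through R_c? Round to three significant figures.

I ≈ 0.641 mA

Equivalent of the parallel group: R_p = 1.188 kΩ.
V_A = 4.69 × 1.188/6.688 = 0.8331 V.
I(R_c) = V_A / R_c = 0.8331/1.30 = 0.6409 mA.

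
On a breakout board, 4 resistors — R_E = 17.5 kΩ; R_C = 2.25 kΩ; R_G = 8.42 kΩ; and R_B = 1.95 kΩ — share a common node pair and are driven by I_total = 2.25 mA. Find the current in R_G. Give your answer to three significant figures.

Total conductance ΣG = 1/17.5 + 1/2.25 + 1/8.42 + 1/1.95 = 1.133 (units of 1/kΩ).
Current divider: I(R_G) = I_total · G_k/ΣG = 2.25 × (0.1188/1.133) = 2.25 × 0.1048 = 0.2358 mA.

I ≈ 0.236 mA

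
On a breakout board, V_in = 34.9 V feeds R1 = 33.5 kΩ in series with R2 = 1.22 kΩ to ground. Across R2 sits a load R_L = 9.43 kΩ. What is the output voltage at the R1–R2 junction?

V_out ≈ 1.09 V

R2 ‖ R_L = (1.22 × 9.43)/(1.22 + 9.43) = 1.080 kΩ.
Now apply the divider: V_out = 34.9 × 0.03124 = 1.090 V.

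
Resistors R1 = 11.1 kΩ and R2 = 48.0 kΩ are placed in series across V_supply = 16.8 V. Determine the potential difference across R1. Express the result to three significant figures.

V ≈ 3.16 V

Series total: ΣR = 11.1 + 48.0 = 59.10 kΩ.
V = V_supply · R/ΣR = 16.8 × 0.1878 = 3.155 V.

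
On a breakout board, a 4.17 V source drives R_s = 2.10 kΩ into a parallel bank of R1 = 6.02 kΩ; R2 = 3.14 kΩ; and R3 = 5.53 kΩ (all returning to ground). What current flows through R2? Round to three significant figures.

I ≈ 0.554 mA

Parallel bank: R_p = 1/(1/6.02 + 1/3.14 + 1/5.53) = 1.503 kΩ.
Node voltage V_A = V_DC · R_p/(R_s + R_p) = 4.17 × 0.4171 = 1.739 V.
I(R2) = V_A / R2 = 1.739/3.14 = 0.5540 mA.
(Equivalently: I_total = 1.157 mA, then current-divider fraction G_k/ΣG = 0.4786.)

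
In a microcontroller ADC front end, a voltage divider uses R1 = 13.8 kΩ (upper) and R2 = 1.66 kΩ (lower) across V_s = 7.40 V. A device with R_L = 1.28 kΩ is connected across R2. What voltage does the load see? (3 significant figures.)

First combine the lower leg with the load: R2 ‖ R_L = 0.7227 kΩ.
Now apply the divider: V_out = 7.40 × 0.04976 = 0.3683 V.

V_out ≈ 0.368 V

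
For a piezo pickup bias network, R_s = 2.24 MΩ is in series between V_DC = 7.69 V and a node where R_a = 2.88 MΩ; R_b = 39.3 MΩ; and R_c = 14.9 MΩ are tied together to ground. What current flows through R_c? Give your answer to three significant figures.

Equivalent of the parallel group: R_p = 2.274 MΩ.
V_A by voltage divider: V_A = 7.69 × 2.274/(2.24 + 2.274) = 3.874 V.
I(R_c) = V_A / R_c = 3.874/14.9 = 0.2600 µA.

I ≈ 0.260 µA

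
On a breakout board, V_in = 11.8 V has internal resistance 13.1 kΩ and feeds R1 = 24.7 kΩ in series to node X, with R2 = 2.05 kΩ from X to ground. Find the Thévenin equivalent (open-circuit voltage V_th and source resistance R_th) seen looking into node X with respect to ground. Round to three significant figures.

R1' = 13.1 + 24.7 = 37.80 kΩ (source resistance + R1).
Open-circuit (no load on X): V_th = V_in · R2/(R1' + R2) = 11.8 × 2.05/(37.80 + 2.05) = 0.6070 V.
Looking into X with the source shorted: R_th = R1'·R2/(R1'+R2) = 37.80 × 2.05/39.85 = 1.945 kΩ.

V_th ≈ 0.607 V, R_th ≈ 1.94 kΩ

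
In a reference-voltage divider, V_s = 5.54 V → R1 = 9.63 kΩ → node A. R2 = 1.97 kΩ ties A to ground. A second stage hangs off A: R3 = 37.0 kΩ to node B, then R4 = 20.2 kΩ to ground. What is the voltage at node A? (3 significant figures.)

V_A ≈ 0.915 V

Node A sees R2 in parallel with the series input of stage 2, R3 + R4 = 57.20 kΩ.
R2 ‖ (R3+R4) = 1.904 kΩ.
First divider: V_A = V_s · 1.904/(9.63 + 1.904) = 0.9147 V.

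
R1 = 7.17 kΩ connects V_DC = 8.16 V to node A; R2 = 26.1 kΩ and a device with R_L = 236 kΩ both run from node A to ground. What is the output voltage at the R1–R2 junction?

First combine the lower leg with the load: R2 ‖ R_L = 23.50 kΩ.
Voltage divider with the loaded lower leg: V_out = 8.16 × 23.50/(7.17 + 23.50) = 8.16 × 0.7662 = 6.252 V.

V_out ≈ 6.25 V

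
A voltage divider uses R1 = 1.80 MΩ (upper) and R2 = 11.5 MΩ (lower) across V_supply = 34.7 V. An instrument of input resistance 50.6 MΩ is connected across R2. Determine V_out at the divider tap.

V_out ≈ 29.1 V

R2 ‖ R_L = (11.5 × 50.6)/(11.5 + 50.6) = 9.370 MΩ.
Now apply the divider: V_out = 34.7 × 0.8389 = 29.11 V.
(Unloaded it would be 30.0 V; the load pulls it down.)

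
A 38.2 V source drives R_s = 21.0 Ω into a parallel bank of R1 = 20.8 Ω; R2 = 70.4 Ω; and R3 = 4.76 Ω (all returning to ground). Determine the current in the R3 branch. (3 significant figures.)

Parallel bank: R_p = 1/(1/20.8 + 1/70.4 + 1/4.76) = 3.672 Ω.
V_A by voltage divider: V_A = 38.2 × 3.672/(21.0 + 3.672) = 5.685 V.
I(R3) = V_A / R3 = 5.685/4.76 = 1.194 A.
(Equivalently: I_total = 1.548 A, then current-divider fraction G_k/ΣG = 0.7713.)

I ≈ 1.19 A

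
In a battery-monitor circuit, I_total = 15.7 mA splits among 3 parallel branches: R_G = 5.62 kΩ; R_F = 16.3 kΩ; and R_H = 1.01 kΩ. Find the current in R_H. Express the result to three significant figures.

Conductances: ΣG = 1/5.62 + 1/16.3 + 1/1.01 = 1.229 (1/kΩ).
By the current-divider rule, I = I_total · G_k/ΣG = 15.7 × 0.8054 = 12.64 mA.

I ≈ 12.6 mA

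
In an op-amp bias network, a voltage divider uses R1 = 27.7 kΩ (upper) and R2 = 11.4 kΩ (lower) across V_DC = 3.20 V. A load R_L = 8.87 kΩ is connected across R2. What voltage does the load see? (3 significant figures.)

V_out ≈ 0.488 V

R2 ‖ R_L = (11.4 × 8.87)/(11.4 + 8.87) = 4.989 kΩ.
Now apply the divider: V_out = 3.20 × 0.1526 = 0.4883 V.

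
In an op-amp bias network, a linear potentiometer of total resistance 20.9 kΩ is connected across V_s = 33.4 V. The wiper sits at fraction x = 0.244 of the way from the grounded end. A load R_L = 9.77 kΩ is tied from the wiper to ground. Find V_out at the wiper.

V_out ≈ 5.84 V

Split the track: R_lower = x·R_p = 5.100 kΩ, R_upper = (1−x)·R_p = 15.80 kΩ.
Lower segment in parallel with the load: 5.100 ‖ 9.77 = 3.351 kΩ.
Loaded-divider output: V_out = 33.4 × 0.1750 = 5.844 V.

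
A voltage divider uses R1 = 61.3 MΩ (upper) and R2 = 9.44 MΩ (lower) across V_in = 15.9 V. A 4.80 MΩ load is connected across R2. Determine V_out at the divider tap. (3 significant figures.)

First combine the lower leg with the load: R2 ‖ R_L = 3.182 MΩ.
Now apply the divider: V_out = 15.9 × 0.04935 = 0.7846 V.

V_out ≈ 0.785 V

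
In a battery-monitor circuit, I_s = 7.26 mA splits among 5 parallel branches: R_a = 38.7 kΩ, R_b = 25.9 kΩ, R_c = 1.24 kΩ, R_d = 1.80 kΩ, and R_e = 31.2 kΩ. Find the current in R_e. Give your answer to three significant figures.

I ≈ 0.160 mA

Conductances: ΣG = 1/38.7 + 1/25.9 + 1/1.24 + 1/1.80 + 1/31.2 = 1.459 (1/kΩ).
Current divider: I(R_e) = I_s · G_k/ΣG = 7.26 × (0.03205/1.459) = 7.26 × 0.02198 = 0.1595 mA.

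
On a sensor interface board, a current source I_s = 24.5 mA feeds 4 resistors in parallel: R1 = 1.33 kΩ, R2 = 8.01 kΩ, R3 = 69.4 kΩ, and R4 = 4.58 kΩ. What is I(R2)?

Conductances: ΣG = 1/1.33 + 1/8.01 + 1/69.4 + 1/4.58 = 1.109 (1/kΩ).
Current divider: I(R2) = I_s · G_k/ΣG = 24.5 × (0.1248/1.109) = 24.5 × 0.1125 = 2.757 mA.

I ≈ 2.76 mA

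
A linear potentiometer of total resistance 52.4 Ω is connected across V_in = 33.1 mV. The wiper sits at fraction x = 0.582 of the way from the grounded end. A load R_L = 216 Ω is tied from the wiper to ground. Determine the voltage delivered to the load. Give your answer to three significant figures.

V_out ≈ 18.2 mV

Split the track: R_lower = x·R_p = 30.50 Ω, R_upper = (1−x)·R_p = 21.90 Ω.
Lower segment in parallel with the load: 30.50 ‖ 216 = 26.72 Ω.
Then V_out = V_in · 26.72/(21.90 + 26.72) = 18.19 mV.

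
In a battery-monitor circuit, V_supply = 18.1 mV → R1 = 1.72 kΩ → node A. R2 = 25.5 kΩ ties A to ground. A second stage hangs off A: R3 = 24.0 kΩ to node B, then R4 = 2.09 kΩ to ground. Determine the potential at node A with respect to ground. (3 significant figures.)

Node A sees R2 in parallel with the series input of stage 2, R3 + R4 = 26.09 kΩ.
Effective lower resistance at A: R2 ‖ 26.09 = 12.90 kΩ.
So V_A = 18.1 × 0.8823 = 15.97 mV.

V_A ≈ 16.0 mV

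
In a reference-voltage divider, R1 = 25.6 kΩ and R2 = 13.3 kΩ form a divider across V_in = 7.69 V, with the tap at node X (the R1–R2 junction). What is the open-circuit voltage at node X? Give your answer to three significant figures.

V_th is the unloaded tap voltage: V_in · R2/(R1+R2) = 7.69 × 0.3419 = 2.629 V.

V_th ≈ 2.63 V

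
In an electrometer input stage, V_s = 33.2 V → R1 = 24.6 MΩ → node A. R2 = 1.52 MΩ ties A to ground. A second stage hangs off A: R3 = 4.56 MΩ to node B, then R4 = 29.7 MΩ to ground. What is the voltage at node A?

V_A ≈ 1.85 V

Node A sees R2 in parallel with the series input of stage 2, R3 + R4 = 34.26 MΩ.
R2 ‖ (R3+R4) = 1.455 MΩ.
So V_A = 33.2 × 0.05586 = 1.855 V.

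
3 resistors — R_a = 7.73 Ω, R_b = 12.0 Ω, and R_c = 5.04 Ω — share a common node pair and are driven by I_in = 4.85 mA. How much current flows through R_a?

Total conductance ΣG = 1/7.73 + 1/12.0 + 1/5.04 = 0.4111 (units of 1/Ω).
R_a takes the fraction G_k/ΣG = 0.1294/0.4111 = 0.3147, so I = 4.85 × 0.3147 = 1.526 mA.

I ≈ 1.53 mA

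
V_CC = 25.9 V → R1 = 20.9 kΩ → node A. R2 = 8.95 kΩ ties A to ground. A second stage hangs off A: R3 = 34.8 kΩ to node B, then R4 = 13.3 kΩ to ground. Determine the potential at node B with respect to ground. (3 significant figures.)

Node A sees R2 in parallel with the series input of stage 2, R3 + R4 = 48.10 kΩ.
R2 ‖ (R3+R4) = 7.546 kΩ.
V_A = 25.9 × 7.546/(20.9 + 7.546) = 6.871 V.
Stage 2 is unloaded, so V_B = V_A · R4/(R3+R4) = 6.871 × 13.3/48.10 = 1.900 V.

V_B ≈ 1.90 V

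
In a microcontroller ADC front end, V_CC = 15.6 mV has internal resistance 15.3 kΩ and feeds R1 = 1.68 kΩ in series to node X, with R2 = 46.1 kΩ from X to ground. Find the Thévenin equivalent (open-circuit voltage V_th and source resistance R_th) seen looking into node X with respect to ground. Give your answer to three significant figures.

V_th ≈ 11.4 mV, R_th ≈ 12.4 kΩ

R1' = 15.3 + 1.68 = 16.98 kΩ (source resistance + R1).
V_th is the unloaded tap voltage: V_CC · R2/(R1'+R2) = 15.6 × 0.7308 = 11.40 mV.
With V_CC suppressed (replaced by a short), R_th = R1' ‖ R2 = (16.98 × 46.1)/(16.98 + 46.1) = 12.41 kΩ.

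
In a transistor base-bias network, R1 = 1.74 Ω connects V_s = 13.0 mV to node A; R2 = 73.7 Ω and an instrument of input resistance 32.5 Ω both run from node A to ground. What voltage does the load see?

First combine the lower leg with the load: R2 ‖ R_L = 22.55 Ω.
Now apply the divider: V_out = 13.0 × 0.9284 = 12.07 mV.

V_out ≈ 12.1 mV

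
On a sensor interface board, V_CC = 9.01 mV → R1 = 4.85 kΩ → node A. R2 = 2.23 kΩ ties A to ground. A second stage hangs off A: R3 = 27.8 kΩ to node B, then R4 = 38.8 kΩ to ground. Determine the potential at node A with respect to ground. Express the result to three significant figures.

V_A ≈ 2.77 mV

Node A sees R2 in parallel with the series input of stage 2, R3 + R4 = 66.60 kΩ.
R2 ‖ (R3+R4) = 2.158 kΩ.
First divider: V_A = V_CC · 2.158/(4.85 + 2.158) = 2.774 mV.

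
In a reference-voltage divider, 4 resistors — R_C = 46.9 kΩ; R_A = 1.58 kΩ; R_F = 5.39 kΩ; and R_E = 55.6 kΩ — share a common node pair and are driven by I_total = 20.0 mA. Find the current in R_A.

I ≈ 14.8 mA

Conductances: ΣG = 1/46.9 + 1/1.58 + 1/5.39 + 1/55.6 = 0.8577 (1/kΩ).
R_A takes the fraction G_k/ΣG = 0.6329/0.8577 = 0.7379, so I = 20.0 × 0.7379 = 14.76 mA.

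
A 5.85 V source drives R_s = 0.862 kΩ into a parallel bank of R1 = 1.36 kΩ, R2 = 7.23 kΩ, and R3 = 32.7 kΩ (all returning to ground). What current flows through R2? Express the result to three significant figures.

Equivalent of the parallel group: R_p = 1.106 kΩ.
V_A by voltage divider: V_A = 5.85 × 1.106/(0.862 + 1.106) = 3.288 V.
I(R2) = V_A / R2 = 3.288/7.23 = 0.4547 mA.

I ≈ 0.455 mA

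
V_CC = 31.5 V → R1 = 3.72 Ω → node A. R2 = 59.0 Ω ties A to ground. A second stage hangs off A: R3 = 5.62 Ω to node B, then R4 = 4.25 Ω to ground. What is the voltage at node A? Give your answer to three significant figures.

Node A sees R2 in parallel with the series input of stage 2, R3 + R4 = 9.870 Ω.
R2 ‖ (R3+R4) = 8.455 Ω.
V_A = 31.5 × 8.455/(3.72 + 8.455) = 21.88 V.

V_A ≈ 21.9 V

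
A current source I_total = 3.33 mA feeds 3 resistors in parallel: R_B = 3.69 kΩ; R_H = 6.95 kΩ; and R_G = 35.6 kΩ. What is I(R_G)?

ΣG = 1/3.69 + 1/6.95 + 1/35.6 = 0.4430.
Current divider: I(R_G) = I_total · G_k/ΣG = 3.33 × (0.02809/0.4430) = 3.33 × 0.06341 = 0.2112 mA.

I ≈ 0.211 mA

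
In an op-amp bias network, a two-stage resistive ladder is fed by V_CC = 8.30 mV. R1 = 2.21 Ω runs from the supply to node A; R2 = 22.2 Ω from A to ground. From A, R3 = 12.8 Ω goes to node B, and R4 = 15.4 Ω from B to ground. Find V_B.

V_B ≈ 3.85 mV

Looking into the second stage from A: R3 + R4 = 28.20 Ω appears in parallel with R2.
R2 ‖ (R3+R4) = 12.42 Ω.
First divider: V_A = V_CC · 12.42/(2.21 + 12.42) = 7.046 mV.
Then the unloaded second divider: V_B = V_A × R4/(R3+R4) = 7.046 × 0.5461 = 3.848 mV.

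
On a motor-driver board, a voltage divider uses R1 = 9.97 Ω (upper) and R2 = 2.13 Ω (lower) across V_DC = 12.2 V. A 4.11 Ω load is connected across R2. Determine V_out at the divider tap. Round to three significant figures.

The load sits in parallel with R2, giving an effective lower resistance R2' = R2·R_L/(R2+R_L) = 1.403 Ω.
Voltage divider with the loaded lower leg: V_out = 12.2 × 1.403/(9.97 + 1.403) = 12.2 × 0.1234 = 1.505 V.

V_out ≈ 1.50 V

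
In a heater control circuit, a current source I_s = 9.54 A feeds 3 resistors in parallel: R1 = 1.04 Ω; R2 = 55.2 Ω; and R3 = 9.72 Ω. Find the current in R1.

I ≈ 8.47 A

ΣG = 1/1.04 + 1/55.2 + 1/9.72 = 1.083.
R1 takes the fraction G_k/ΣG = 0.9615/1.083 = 0.8882, so I = 9.54 × 0.8882 = 8.474 A.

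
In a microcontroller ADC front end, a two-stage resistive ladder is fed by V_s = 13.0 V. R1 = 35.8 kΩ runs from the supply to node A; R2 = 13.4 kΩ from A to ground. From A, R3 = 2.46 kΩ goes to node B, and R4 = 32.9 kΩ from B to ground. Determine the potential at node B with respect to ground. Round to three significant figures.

V_B ≈ 2.58 V

Node A sees R2 in parallel with the series input of stage 2, R3 + R4 = 35.36 kΩ.
Effective lower resistance at A: R2 ‖ 35.36 = 9.717 kΩ.
First divider: V_A = V_s · 9.717/(35.8 + 9.717) = 2.775 V.
Then the unloaded second divider: V_B = V_A × R4/(R3+R4) = 2.775 × 0.9304 = 2.582 V.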